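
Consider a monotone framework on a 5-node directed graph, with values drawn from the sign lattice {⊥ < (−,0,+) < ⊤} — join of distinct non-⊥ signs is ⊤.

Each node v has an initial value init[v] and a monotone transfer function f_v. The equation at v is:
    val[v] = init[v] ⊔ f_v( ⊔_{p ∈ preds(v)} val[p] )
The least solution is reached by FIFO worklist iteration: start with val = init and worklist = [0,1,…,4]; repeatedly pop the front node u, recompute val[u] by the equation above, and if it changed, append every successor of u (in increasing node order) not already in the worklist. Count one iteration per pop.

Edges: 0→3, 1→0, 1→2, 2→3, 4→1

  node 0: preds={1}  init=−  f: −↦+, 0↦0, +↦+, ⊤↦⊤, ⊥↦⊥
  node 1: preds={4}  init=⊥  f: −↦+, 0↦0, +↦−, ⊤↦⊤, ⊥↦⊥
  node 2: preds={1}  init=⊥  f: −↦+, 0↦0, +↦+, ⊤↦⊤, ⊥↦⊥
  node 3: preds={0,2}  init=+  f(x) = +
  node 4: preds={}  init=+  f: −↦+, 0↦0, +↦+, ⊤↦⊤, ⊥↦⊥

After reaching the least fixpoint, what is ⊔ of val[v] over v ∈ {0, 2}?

⊤

Trace (7 dequeues):
  [1] u=0 | in ⊥ | out − | ==
  [2] u=1 | in + | out − | prev ⊥ | push {0}
  [3] u=2 | in − | out + | prev ⊥ | push {}
  [4] u=3 | in ⊤ | out + | ==
  [5] u=4 | in ⊥ | out + | ==
  [6] u=0 | in − | out ⊤ | prev − | push {3}
  [7] u=3 | in ⊤ | out + | ==

Converged values:
  [0] ⊤
  [1] −
  [2] +
  [3] +
  [4] +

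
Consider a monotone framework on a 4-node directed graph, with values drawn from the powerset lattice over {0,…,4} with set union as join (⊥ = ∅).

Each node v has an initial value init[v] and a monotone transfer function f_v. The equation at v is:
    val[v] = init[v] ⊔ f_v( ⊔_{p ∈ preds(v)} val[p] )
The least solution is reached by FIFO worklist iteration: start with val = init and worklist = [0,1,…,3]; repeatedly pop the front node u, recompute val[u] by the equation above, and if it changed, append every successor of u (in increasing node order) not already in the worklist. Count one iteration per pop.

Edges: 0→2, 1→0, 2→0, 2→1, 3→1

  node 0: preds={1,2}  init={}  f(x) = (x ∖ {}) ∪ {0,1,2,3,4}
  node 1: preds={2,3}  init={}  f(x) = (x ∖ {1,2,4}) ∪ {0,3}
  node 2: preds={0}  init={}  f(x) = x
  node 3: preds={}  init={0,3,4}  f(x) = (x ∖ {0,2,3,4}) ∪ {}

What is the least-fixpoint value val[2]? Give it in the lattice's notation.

{0,1,2,3,4}

Iteration log — 6 steps:
  step 1. node 0  ⊔preds={}  new={0,1,2,3,4}  old={}  +wl: 
  step 2. node 1  ⊔preds={0,3,4}  new={0,3}  old={}  +wl: 0
  step 3. node 2  ⊔preds={0,1,2,3,4}  new={0,1,2,3,4}  old={}  +wl: 1
  step 4. node 3  ⊔preds={}  new={0,3,4}  stable
  step 5. node 0  ⊔preds={0,1,2,3,4}  new={0,1,2,3,4}  stable
  step 6. node 1  ⊔preds={0,1,2,3,4}  new={0,3}  stable

Least fixpoint reached:
  node 0: {0,1,2,3,4}
  node 1: {0,3}
  node 2: {0,1,2,3,4}
  node 3: {0,3,4}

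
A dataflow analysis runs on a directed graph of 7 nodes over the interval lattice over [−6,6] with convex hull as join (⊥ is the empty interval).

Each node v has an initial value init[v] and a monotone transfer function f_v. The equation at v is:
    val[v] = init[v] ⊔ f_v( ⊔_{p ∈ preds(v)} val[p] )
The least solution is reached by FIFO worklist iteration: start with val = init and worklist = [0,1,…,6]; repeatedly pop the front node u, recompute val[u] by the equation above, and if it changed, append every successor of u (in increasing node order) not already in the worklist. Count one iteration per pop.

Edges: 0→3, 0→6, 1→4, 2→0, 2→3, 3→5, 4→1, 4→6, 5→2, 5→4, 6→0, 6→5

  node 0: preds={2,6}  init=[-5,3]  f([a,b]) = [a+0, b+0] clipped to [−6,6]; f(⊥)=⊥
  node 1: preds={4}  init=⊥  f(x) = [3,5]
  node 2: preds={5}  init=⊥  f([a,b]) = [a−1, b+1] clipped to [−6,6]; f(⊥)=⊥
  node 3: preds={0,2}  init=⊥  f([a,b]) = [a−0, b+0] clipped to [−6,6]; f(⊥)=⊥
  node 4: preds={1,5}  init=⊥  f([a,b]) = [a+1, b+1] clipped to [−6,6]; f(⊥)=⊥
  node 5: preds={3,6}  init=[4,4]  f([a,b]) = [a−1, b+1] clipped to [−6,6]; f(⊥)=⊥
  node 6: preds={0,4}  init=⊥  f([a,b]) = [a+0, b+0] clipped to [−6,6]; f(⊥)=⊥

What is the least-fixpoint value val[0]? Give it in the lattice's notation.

Worklist (21 pops):
  #1 pop 0: in=⊥ → [-5,3] (no change)
  #2 pop 1: in=⊥ → [3,5] (was ⊥); enqueue []
  #3 pop 2: in=[4,4] → [3,5] (was ⊥); enqueue [0]
  #4 pop 3: in=[-5,5] → [-5,5] (was ⊥); enqueue []
  #5 pop 4: in=[3,5] → [4,6] (was ⊥); enqueue [1]
  #6 pop 5: in=[-5,5] → [-6,6] (was [4,4]); enqueue [2,4]
  #7 pop 6: in=[-5,6] → [-5,6] (was ⊥); enqueue [5]
  #8 pop 0: in=[-5,6] → [-5,6] (was [-5,3]); enqueue [3,6]
  #9 pop 1: in=[4,6] → [3,5] (no change)
  #10 pop 2: in=[-6,6] → [-6,6] (was [3,5]); enqueue [0]
  #11 pop 4: in=[-6,6] → [-5,6] (was [4,6]); enqueue [1]
  #12 pop 5: in=[-5,6] → [-6,6] (no change)
  #13 pop 3: in=[-6,6] → [-6,6] (was [-5,5]); enqueue [5]
  #14 pop 6: in=[-5,6] → [-5,6] (no change)
  #15 pop 0: in=[-6,6] → [-6,6] (was [-5,6]); enqueue [3,6]
  #16 pop 1: in=[-5,6] → [3,5] (no change)
  #17 pop 5: in=[-6,6] → [-6,6] (no change)
  #18 pop 3: in=[-6,6] → [-6,6] (no change)
  #19 pop 6: in=[-6,6] → [-6,6] (was [-5,6]); enqueue [0,5]
  #20 pop 0: in=[-6,6] → [-6,6] (no change)
  #21 pop 5: in=[-6,6] → [-6,6] (no change)

Fixpoint:
  val[0] = [-6,6]
  val[1] = [3,5]
  val[2] = [-6,6]
  val[3] = [-6,6]
  val[4] = [-5,6]
  val[5] = [-6,6]
  val[6] = [-6,6]

[-6,6]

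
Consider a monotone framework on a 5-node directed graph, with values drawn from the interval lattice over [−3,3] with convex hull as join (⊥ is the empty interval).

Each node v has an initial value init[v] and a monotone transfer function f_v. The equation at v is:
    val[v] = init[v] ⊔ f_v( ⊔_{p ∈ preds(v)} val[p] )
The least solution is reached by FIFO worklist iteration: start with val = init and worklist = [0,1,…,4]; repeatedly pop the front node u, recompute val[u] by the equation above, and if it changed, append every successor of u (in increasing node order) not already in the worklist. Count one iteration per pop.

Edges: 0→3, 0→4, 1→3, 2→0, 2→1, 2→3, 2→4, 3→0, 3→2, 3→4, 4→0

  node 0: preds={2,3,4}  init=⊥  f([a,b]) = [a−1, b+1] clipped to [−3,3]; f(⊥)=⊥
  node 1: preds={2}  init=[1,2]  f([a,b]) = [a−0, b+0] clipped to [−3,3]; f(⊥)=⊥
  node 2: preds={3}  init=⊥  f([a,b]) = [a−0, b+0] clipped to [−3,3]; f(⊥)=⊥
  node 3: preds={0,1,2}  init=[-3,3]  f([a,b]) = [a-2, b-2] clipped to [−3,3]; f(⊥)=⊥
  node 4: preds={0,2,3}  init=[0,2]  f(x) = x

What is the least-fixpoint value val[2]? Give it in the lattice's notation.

[-3,3]

Trace (8 dequeues):
  [1] u=0 | in [-3,3] | out [-3,3] | prev ⊥ | push {}
  [2] u=1 | in ⊥ | out [1,2] | ==
  [3] u=2 | in [-3,3] | out [-3,3] | prev ⊥ | push {0,1}
  [4] u=3 | in [-3,3] | out [-3,3] | ==
  [5] u=4 | in [-3,3] | out [-3,3] | prev [0,2] | push {}
  [6] u=0 | in [-3,3] | out [-3,3] | ==
  [7] u=1 | in [-3,3] | out [-3,3] | prev [1,2] | push {3}
  [8] u=3 | in [-3,3] | out [-3,3] | ==

Converged values:
  [0] [-3,3]
  [1] [-3,3]
  [2] [-3,3]
  [3] [-3,3]
  [4] [-3,3]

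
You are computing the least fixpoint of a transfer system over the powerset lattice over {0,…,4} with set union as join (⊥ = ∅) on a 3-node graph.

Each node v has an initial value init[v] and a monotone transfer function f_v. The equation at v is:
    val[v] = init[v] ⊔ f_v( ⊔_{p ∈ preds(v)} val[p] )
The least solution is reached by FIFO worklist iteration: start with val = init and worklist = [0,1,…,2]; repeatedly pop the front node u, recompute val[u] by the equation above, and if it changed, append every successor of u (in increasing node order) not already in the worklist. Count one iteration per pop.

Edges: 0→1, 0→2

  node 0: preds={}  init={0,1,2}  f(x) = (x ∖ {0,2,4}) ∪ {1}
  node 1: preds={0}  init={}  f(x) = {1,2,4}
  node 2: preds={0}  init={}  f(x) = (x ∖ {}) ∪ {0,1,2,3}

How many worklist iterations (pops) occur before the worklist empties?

Trace (3 dequeues):
  [1] u=0 | in {} | out {0,1,2} | ==
  [2] u=1 | in {0,1,2} | out {1,2,4} | prev {} | push {}
  [3] u=2 | in {0,1,2} | out {0,1,2,3} | prev {} | push {}

Converged values:
  [0] {0,1,2}
  [1] {1,2,4}
  [2] {0,1,2,3}

3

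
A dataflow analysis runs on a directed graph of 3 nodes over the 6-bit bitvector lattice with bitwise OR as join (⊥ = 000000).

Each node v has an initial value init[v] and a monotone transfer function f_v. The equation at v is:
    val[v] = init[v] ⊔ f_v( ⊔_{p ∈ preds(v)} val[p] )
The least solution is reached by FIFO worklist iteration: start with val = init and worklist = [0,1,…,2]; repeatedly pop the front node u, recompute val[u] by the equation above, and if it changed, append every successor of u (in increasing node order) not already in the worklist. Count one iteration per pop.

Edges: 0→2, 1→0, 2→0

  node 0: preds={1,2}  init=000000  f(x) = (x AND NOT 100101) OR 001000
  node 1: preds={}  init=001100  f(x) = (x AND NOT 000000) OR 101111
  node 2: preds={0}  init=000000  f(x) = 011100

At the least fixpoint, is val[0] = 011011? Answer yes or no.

no

Trace (5 dequeues):
  [1] u=0 | in 001100 | out 001000 | prev 000000 | push {}
  [2] u=1 | in 000000 | out 101111 | prev 001100 | push {0}
  [3] u=2 | in 001000 | out 011100 | prev 000000 | push {}
  [4] u=0 | in 111111 | out 011010 | prev 001000 | push {2}
  [5] u=2 | in 011010 | out 011100 | ==

Converged values:
  [0] 011010
  [1] 101111
  [2] 011100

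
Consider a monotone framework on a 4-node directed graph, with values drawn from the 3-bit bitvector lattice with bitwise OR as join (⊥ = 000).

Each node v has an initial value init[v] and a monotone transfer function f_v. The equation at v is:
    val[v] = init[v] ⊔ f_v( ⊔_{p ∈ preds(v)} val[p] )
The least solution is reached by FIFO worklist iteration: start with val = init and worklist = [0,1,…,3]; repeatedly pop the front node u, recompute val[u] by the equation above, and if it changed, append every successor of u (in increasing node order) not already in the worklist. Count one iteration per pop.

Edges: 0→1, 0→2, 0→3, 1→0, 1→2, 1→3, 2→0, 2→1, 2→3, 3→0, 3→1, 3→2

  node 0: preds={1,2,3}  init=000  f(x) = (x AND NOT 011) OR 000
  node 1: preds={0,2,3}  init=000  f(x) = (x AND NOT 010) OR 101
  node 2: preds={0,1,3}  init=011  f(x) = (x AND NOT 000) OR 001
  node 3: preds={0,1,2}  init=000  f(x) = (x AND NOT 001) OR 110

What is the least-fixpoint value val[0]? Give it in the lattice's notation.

Trace (8 dequeues):
  [1] u=0 | in 011 | out 000 | ==
  [2] u=1 | in 011 | out 101 | prev 000 | push {0}
  [3] u=2 | in 101 | out 111 | prev 011 | push {1}
  [4] u=3 | in 111 | out 110 | prev 000 | push {2}
  [5] u=0 | in 111 | out 100 | prev 000 | push {3}
  [6] u=1 | in 111 | out 101 | ==
  [7] u=2 | in 111 | out 111 | ==
  [8] u=3 | in 111 | out 110 | ==

Converged values:
  [0] 100
  [1] 101
  [2] 111
  [3] 110

100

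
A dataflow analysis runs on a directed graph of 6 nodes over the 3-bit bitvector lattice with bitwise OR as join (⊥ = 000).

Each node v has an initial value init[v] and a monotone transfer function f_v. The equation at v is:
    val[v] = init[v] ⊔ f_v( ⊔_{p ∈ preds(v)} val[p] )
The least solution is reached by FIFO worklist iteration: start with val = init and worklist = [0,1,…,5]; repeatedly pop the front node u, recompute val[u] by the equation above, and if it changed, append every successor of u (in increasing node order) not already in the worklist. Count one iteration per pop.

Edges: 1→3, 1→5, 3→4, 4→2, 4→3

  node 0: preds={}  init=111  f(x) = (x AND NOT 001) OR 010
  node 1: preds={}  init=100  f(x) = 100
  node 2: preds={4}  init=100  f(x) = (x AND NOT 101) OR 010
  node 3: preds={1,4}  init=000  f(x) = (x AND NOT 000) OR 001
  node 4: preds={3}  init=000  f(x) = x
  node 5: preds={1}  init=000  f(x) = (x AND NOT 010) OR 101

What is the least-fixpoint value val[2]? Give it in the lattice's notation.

110

Worklist (8 pops):
  #1 pop 0: in=000 → 111 (no change)
  #2 pop 1: in=000 → 100 (no change)
  #3 pop 2: in=000 → 110 (was 100); enqueue []
  #4 pop 3: in=100 → 101 (was 000); enqueue []
  #5 pop 4: in=101 → 101 (was 000); enqueue [2,3]
  #6 pop 5: in=100 → 101 (was 000); enqueue []
  #7 pop 2: in=101 → 110 (no change)
  #8 pop 3: in=101 → 101 (no change)

Fixpoint:
  val[0] = 111
  val[1] = 100
  val[2] = 110
  val[3] = 101
  val[4] = 101
  val[5] = 101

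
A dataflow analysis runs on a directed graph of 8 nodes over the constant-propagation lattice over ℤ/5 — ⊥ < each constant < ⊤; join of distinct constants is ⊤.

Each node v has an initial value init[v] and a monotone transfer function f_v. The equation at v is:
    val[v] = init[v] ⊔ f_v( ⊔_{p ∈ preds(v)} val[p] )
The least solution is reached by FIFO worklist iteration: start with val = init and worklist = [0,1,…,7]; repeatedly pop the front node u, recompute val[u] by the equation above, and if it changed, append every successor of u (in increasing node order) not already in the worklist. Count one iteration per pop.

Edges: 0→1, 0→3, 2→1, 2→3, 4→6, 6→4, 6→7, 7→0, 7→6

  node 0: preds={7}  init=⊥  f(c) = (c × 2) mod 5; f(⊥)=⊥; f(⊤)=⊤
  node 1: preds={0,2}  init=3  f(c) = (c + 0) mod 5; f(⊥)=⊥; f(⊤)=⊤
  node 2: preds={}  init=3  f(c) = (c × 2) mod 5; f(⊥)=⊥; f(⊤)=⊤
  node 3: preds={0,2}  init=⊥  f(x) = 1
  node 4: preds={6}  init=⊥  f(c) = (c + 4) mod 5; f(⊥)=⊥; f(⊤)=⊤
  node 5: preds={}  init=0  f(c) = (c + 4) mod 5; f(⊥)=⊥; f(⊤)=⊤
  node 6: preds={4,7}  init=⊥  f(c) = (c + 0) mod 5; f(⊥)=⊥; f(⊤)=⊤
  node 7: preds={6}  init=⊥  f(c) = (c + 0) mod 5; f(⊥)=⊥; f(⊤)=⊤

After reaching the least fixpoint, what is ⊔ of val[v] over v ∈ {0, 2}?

Trace (8 dequeues):
  [1] u=0 | in ⊥ | out ⊥ | ==
  [2] u=1 | in 3 | out 3 | ==
  [3] u=2 | in ⊥ | out 3 | ==
  [4] u=3 | in 3 | out 1 | prev ⊥ | push {}
  [5] u=4 | in ⊥ | out ⊥ | ==
  [6] u=5 | in ⊥ | out 0 | ==
  [7] u=6 | in ⊥ | out ⊥ | ==
  [8] u=7 | in ⊥ | out ⊥ | ==

Converged values:
  [0] ⊥
  [1] 3
  [2] 3
  [3] 1
  [4] ⊥
  [5] 0
  [6] ⊥
  [7] ⊥

3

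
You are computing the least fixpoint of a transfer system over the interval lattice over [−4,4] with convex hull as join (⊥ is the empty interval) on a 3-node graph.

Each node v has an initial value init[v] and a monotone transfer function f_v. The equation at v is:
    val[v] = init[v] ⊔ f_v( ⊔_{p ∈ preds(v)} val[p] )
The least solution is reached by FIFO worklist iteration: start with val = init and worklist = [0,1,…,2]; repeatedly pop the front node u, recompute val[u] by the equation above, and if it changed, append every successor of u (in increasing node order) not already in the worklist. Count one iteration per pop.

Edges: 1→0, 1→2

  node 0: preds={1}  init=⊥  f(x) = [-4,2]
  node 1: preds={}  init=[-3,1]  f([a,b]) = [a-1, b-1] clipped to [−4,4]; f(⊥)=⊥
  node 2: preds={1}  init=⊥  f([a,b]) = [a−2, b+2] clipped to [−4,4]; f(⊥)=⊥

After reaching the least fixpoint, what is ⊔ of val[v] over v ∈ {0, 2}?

Trace (3 dequeues):
  [1] u=0 | in [-3,1] | out [-4,2] | prev ⊥ | push {}
  [2] u=1 | in ⊥ | out [-3,1] | ==
  [3] u=2 | in [-3,1] | out [-4,3] | prev ⊥ | push {}

Converged values:
  [0] [-4,2]
  [1] [-3,1]
  [2] [-4,3]

[-4,3]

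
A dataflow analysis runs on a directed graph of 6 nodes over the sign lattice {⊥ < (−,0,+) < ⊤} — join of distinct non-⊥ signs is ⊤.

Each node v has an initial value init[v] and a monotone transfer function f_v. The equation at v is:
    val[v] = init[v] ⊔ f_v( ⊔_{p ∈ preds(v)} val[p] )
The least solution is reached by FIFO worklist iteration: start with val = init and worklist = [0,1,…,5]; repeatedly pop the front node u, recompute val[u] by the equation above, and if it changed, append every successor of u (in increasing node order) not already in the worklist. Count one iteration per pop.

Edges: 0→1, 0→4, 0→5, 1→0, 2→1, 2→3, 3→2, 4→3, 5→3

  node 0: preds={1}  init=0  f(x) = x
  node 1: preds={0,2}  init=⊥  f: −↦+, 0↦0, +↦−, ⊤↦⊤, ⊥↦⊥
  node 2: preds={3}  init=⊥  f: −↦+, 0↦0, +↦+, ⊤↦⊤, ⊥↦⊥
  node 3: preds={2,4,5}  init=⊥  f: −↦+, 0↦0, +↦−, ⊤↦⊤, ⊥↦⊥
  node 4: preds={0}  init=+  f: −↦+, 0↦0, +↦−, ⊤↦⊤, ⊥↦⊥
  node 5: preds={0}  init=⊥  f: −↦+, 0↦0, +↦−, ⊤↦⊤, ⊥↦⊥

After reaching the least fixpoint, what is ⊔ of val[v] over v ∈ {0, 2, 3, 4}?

⊤

Iteration log — 17 steps:
  step 1. node 0  ⊔preds=⊥  new=0  stable
  step 2. node 1  ⊔preds=0  new=0  old=⊥  +wl: 0
  step 3. node 2  ⊔preds=⊥  new=⊥  stable
  step 4. node 3  ⊔preds=+  new=−  old=⊥  +wl: 2
  step 5. node 4  ⊔preds=0  new=⊤  old=+  +wl: 3
  step 6. node 5  ⊔preds=0  new=0  old=⊥  +wl: 
  step 7. node 0  ⊔preds=0  new=0  stable
  step 8. node 2  ⊔preds=−  new=+  old=⊥  +wl: 1
  step 9. node 3  ⊔preds=⊤  new=⊤  old=−  +wl: 2
  step 10. node 1  ⊔preds=⊤  new=⊤  old=0  +wl: 0
  step 11. node 2  ⊔preds=⊤  new=⊤  old=+  +wl: 1,3
  step 12. node 0  ⊔preds=⊤  new=⊤  old=0  +wl: 4,5
  step 13. node 1  ⊔preds=⊤  new=⊤  stable
  step 14. node 3  ⊔preds=⊤  new=⊤  stable
  step 15. node 4  ⊔preds=⊤  new=⊤  stable
  step 16. node 5  ⊔preds=⊤  new=⊤  old=0  +wl: 3
  step 17. node 3  ⊔preds=⊤  new=⊤  stable

Least fixpoint reached:
  node 0: ⊤
  node 1: ⊤
  node 2: ⊤
  node 3: ⊤
  node 4: ⊤
  node 5: ⊤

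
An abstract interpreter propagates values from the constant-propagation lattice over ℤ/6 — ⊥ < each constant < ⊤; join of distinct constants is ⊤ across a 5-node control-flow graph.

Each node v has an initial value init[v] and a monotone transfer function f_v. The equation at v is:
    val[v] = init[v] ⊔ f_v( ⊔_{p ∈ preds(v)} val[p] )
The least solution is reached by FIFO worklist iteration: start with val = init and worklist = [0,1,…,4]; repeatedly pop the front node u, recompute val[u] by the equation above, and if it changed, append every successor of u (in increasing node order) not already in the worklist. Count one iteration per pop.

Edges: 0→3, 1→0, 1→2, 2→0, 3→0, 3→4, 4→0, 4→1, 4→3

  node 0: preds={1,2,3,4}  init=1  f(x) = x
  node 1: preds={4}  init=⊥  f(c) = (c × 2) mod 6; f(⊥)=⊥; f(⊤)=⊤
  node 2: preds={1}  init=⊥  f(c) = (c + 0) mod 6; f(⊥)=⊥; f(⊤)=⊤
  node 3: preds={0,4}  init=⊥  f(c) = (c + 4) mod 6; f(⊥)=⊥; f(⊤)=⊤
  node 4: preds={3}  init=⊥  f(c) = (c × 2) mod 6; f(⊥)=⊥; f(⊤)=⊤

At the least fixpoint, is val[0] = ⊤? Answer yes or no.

yes

Trace (17 dequeues):
  [1] u=0 | in ⊥ | out 1 | ==
  [2] u=1 | in ⊥ | out ⊥ | ==
  [3] u=2 | in ⊥ | out ⊥ | ==
  [4] u=3 | in 1 | out 5 | prev ⊥ | push {0}
  [5] u=4 | in 5 | out 4 | prev ⊥ | push {1,3}
  [6] u=0 | in ⊤ | out ⊤ | prev 1 | push {}
  [7] u=1 | in 4 | out 2 | prev ⊥ | push {0,2}
  [8] u=3 | in ⊤ | out ⊤ | prev 5 | push {4}
  [9] u=0 | in ⊤ | out ⊤ | ==
  [10] u=2 | in 2 | out 2 | prev ⊥ | push {0}
  [11] u=4 | in ⊤ | out ⊤ | prev 4 | push {1,3}
  [12] u=0 | in ⊤ | out ⊤ | ==
  [13] u=1 | in ⊤ | out ⊤ | prev 2 | push {0,2}
  [14] u=3 | in ⊤ | out ⊤ | ==
  [15] u=0 | in ⊤ | out ⊤ | ==
  [16] u=2 | in ⊤ | out ⊤ | prev 2 | push {0}
  [17] u=0 | in ⊤ | out ⊤ | ==

Converged values:
  [0] ⊤
  [1] ⊤
  [2] ⊤
  [3] ⊤
  [4] ⊤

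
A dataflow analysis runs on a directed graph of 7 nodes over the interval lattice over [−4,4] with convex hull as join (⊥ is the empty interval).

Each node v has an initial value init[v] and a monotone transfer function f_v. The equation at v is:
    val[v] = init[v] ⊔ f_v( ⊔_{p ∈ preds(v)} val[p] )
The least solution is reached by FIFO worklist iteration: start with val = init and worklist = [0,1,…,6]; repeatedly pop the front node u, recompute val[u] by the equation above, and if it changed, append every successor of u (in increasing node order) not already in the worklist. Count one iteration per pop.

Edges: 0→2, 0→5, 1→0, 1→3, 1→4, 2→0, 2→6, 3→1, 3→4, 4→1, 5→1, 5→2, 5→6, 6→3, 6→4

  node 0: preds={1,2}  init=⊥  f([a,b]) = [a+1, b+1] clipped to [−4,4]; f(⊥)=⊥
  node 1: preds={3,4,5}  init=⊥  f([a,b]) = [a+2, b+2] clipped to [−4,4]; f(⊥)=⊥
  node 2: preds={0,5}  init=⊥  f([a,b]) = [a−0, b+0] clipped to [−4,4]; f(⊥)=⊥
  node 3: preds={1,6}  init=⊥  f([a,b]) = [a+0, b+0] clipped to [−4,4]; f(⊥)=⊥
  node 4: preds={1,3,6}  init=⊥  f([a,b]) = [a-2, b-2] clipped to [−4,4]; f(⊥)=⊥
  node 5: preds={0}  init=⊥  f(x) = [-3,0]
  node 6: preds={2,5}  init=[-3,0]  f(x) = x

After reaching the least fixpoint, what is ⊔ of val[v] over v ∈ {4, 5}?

[-4,2]

Trace (27 dequeues):
  [1] u=0 | in ⊥ | out ⊥ | ==
  [2] u=1 | in ⊥ | out ⊥ | ==
  [3] u=2 | in ⊥ | out ⊥ | ==
  [4] u=3 | in [-3,0] | out [-3,0] | prev ⊥ | push {1}
  [5] u=4 | in [-3,0] | out [-4,-2] | prev ⊥ | push {}
  [6] u=5 | in ⊥ | out [-3,0] | prev ⊥ | push {2}
  [7] u=6 | in [-3,0] | out [-3,0] | ==
  [8] u=1 | in [-4,0] | out [-2,2] | prev ⊥ | push {0,3,4}
  [9] u=2 | in [-3,0] | out [-3,0] | prev ⊥ | push {6}
  [10] u=0 | in [-3,2] | out [-2,3] | prev ⊥ | push {2,5}
  [11] u=3 | in [-3,2] | out [-3,2] | prev [-3,0] | push {1}
  [12] u=4 | in [-3,2] | out [-4,0] | prev [-4,-2] | push {}
  [13] u=6 | in [-3,0] | out [-3,0] | ==
  [14] u=2 | in [-3,3] | out [-3,3] | prev [-3,0] | push {0,6}
  [15] u=5 | in [-2,3] | out [-3,0] | ==
  [16] u=1 | in [-4,2] | out [-2,4] | prev [-2,2] | push {3,4}
  [17] u=0 | in [-3,4] | out [-2,4] | prev [-2,3] | push {2,5}
  [18] u=6 | in [-3,3] | out [-3,3] | prev [-3,0] | push {}
  [19] u=3 | in [-3,4] | out [-3,4] | prev [-3,2] | push {1}
  [20] u=4 | in [-3,4] | out [-4,2] | prev [-4,0] | push {}
  [21] u=2 | in [-3,4] | out [-3,4] | prev [-3,3] | push {0,6}
  [22] u=5 | in [-2,4] | out [-3,0] | ==
  [23] u=1 | in [-4,4] | out [-2,4] | ==
  [24] u=0 | in [-3,4] | out [-2,4] | ==
  [25] u=6 | in [-3,4] | out [-3,4] | prev [-3,3] | push {3,4}
  [26] u=3 | in [-3,4] | out [-3,4] | ==
  [27] u=4 | in [-3,4] | out [-4,2] | ==

Converged values:
  [0] [-2,4]
  [1] [-2,4]
  [2] [-3,4]
  [3] [-3,4]
  [4] [-4,2]
  [5] [-3,0]
  [6] [-3,4]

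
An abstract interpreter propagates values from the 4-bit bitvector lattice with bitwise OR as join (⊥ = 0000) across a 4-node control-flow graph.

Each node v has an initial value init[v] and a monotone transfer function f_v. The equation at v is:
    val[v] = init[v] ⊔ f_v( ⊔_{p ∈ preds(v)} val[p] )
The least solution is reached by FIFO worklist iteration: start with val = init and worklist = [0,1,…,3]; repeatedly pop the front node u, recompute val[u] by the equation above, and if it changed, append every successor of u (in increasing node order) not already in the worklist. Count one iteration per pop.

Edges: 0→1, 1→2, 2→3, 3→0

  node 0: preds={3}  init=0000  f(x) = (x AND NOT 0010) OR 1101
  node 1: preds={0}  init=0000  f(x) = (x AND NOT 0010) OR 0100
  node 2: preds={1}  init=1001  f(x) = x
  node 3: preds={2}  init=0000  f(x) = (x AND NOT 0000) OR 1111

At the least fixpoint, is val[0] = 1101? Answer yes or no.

Trace (5 dequeues):
  [1] u=0 | in 0000 | out 1101 | prev 0000 | push {}
  [2] u=1 | in 1101 | out 1101 | prev 0000 | push {}
  [3] u=2 | in 1101 | out 1101 | prev 1001 | push {}
  [4] u=3 | in 1101 | out 1111 | prev 0000 | push {0}
  [5] u=0 | in 1111 | out 1101 | ==

Converged values:
  [0] 1101
  [1] 1101
  [2] 1101
  [3] 1111

yes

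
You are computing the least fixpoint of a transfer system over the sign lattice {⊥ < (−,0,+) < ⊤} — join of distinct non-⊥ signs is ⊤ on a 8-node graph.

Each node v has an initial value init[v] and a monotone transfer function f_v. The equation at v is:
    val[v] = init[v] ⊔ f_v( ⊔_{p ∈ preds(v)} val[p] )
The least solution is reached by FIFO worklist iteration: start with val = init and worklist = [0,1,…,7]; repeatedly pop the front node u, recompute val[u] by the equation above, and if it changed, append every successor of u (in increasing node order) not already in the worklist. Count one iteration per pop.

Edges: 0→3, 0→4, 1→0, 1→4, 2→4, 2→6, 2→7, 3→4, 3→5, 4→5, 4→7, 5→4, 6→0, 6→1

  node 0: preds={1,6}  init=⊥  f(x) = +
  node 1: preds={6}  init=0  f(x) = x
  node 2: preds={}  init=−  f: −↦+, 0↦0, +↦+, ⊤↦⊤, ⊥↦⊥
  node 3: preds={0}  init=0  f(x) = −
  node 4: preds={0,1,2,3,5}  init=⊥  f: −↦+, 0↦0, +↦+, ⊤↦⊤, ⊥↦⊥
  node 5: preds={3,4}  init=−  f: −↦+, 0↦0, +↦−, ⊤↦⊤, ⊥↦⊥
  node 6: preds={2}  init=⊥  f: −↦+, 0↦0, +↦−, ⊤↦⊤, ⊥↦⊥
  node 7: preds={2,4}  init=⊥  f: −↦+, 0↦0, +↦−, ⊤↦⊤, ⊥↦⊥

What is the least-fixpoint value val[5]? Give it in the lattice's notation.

Iteration log — 13 steps:
  step 1. node 0  ⊔preds=0  new=+  old=⊥  +wl: 
  step 2. node 1  ⊔preds=⊥  new=0  stable
  step 3. node 2  ⊔preds=⊥  new=−  stable
  step 4. node 3  ⊔preds=+  new=⊤  old=0  +wl: 
  step 5. node 4  ⊔preds=⊤  new=⊤  old=⊥  +wl: 
  step 6. node 5  ⊔preds=⊤  new=⊤  old=−  +wl: 4
  step 7. node 6  ⊔preds=−  new=+  old=⊥  +wl: 0,1
  step 8. node 7  ⊔preds=⊤  new=⊤  old=⊥  +wl: 
  step 9. node 4  ⊔preds=⊤  new=⊤  stable
  step 10. node 0  ⊔preds=⊤  new=+  stable
  step 11. node 1  ⊔preds=+  new=⊤  old=0  +wl: 0,4
  step 12. node 0  ⊔preds=⊤  new=+  stable
  step 13. node 4  ⊔preds=⊤  new=⊤  stable

Least fixpoint reached:
  node 0: +
  node 1: ⊤
  node 2: −
  node 3: ⊤
  node 4: ⊤
  node 5: ⊤
  node 6: +
  node 7: ⊤

⊤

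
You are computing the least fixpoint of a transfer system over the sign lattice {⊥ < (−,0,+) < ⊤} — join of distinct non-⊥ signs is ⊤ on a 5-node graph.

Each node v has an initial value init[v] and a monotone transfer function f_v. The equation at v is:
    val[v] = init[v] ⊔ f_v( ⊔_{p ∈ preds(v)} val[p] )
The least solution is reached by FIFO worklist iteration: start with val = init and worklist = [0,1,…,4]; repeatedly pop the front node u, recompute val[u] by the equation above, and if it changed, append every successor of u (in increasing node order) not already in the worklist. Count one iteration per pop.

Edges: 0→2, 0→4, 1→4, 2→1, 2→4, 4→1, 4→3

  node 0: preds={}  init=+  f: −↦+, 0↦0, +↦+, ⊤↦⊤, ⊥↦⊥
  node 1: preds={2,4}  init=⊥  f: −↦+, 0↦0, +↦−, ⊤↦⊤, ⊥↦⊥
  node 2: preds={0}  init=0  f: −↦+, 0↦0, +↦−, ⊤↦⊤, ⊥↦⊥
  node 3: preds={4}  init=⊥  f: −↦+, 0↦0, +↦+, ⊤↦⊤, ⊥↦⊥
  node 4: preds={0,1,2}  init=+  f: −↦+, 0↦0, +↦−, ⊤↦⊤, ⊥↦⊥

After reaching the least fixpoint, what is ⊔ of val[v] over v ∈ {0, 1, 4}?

⊤

Iteration log — 7 steps:
  step 1. node 0  ⊔preds=⊥  new=+  stable
  step 2. node 1  ⊔preds=⊤  new=⊤  old=⊥  +wl: 
  step 3. node 2  ⊔preds=+  new=⊤  old=0  +wl: 1
  step 4. node 3  ⊔preds=+  new=+  old=⊥  +wl: 
  step 5. node 4  ⊔preds=⊤  new=⊤  old=+  +wl: 3
  step 6. node 1  ⊔preds=⊤  new=⊤  stable
  step 7. node 3  ⊔preds=⊤  new=⊤  old=+  +wl: 

Least fixpoint reached:
  node 0: +
  node 1: ⊤
  node 2: ⊤
  node 3: ⊤
  node 4: ⊤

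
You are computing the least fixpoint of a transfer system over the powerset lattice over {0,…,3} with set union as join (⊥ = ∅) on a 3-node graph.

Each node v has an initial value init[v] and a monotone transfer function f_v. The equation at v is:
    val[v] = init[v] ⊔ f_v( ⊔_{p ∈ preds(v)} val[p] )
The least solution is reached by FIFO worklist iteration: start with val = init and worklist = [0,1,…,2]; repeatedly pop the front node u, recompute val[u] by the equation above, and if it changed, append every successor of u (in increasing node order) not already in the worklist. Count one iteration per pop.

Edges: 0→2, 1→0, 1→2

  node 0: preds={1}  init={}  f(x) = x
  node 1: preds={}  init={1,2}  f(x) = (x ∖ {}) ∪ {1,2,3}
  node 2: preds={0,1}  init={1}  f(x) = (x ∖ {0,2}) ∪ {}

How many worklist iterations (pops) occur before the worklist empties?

5

Trace (5 dequeues):
  [1] u=0 | in {1,2} | out {1,2} | prev {} | push {}
  [2] u=1 | in {} | out {1,2,3} | prev {1,2} | push {0}
  [3] u=2 | in {1,2,3} | out {1,3} | prev {1} | push {}
  [4] u=0 | in {1,2,3} | out {1,2,3} | prev {1,2} | push {2}
  [5] u=2 | in {1,2,3} | out {1,3} | ==

Converged values:
  [0] {1,2,3}
  [1] {1,2,3}
  [2] {1,3}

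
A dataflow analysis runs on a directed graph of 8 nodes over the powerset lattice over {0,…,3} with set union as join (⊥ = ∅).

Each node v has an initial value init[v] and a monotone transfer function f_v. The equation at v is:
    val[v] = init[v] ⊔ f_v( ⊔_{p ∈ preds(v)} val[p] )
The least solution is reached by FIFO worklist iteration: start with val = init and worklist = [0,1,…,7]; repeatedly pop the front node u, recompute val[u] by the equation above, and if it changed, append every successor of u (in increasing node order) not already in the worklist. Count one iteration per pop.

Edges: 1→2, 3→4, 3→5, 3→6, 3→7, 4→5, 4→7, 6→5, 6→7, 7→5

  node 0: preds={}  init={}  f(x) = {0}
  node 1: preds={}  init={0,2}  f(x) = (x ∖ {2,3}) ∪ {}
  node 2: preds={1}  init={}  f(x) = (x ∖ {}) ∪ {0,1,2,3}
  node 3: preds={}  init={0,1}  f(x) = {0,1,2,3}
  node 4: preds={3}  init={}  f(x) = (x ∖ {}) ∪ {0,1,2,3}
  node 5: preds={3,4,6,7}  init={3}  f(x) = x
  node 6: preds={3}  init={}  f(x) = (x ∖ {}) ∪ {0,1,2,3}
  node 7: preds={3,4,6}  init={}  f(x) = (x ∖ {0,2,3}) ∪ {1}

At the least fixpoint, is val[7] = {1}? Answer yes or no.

Iteration log — 9 steps:
  step 1. node 0  ⊔preds={}  new={0}  old={}  +wl: 
  step 2. node 1  ⊔preds={}  new={0,2}  stable
  step 3. node 2  ⊔preds={0,2}  new={0,1,2,3}  old={}  +wl: 
  step 4. node 3  ⊔preds={}  new={0,1,2,3}  old={0,1}  +wl: 
  step 5. node 4  ⊔preds={0,1,2,3}  new={0,1,2,3}  old={}  +wl: 
  step 6. node 5  ⊔preds={0,1,2,3}  new={0,1,2,3}  old={3}  +wl: 
  step 7. node 6  ⊔preds={0,1,2,3}  new={0,1,2,3}  old={}  +wl: 5
  step 8. node 7  ⊔preds={0,1,2,3}  new={1}  old={}  +wl: 
  step 9. node 5  ⊔preds={0,1,2,3}  new={0,1,2,3}  stable

Least fixpoint reached:
  node 0: {0}
  node 1: {0,2}
  node 2: {0,1,2,3}
  node 3: {0,1,2,3}
  node 4: {0,1,2,3}
  node 5: {0,1,2,3}
  node 6: {0,1,2,3}
  node 7: {1}

yes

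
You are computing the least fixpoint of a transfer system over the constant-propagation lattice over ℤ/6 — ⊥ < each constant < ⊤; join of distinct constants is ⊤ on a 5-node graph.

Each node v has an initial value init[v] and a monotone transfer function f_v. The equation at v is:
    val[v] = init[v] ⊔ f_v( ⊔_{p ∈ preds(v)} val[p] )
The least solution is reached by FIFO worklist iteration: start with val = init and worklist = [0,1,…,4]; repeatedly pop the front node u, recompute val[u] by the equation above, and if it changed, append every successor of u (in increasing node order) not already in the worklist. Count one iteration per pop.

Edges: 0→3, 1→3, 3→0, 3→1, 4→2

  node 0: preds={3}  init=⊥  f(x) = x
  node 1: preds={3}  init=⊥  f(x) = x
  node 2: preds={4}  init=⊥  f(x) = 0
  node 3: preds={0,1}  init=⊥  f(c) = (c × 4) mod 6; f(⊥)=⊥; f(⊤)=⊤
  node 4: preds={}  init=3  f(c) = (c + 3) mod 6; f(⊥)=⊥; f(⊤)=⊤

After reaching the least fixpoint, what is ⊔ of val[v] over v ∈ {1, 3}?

⊥

Trace (5 dequeues):
  [1] u=0 | in ⊥ | out ⊥ | ==
  [2] u=1 | in ⊥ | out ⊥ | ==
  [3] u=2 | in 3 | out 0 | prev ⊥ | push {}
  [4] u=3 | in ⊥ | out ⊥ | ==
  [5] u=4 | in ⊥ | out 3 | ==

Converged values:
  [0] ⊥
  [1] ⊥
  [2] 0
  [3] ⊥
  [4] 3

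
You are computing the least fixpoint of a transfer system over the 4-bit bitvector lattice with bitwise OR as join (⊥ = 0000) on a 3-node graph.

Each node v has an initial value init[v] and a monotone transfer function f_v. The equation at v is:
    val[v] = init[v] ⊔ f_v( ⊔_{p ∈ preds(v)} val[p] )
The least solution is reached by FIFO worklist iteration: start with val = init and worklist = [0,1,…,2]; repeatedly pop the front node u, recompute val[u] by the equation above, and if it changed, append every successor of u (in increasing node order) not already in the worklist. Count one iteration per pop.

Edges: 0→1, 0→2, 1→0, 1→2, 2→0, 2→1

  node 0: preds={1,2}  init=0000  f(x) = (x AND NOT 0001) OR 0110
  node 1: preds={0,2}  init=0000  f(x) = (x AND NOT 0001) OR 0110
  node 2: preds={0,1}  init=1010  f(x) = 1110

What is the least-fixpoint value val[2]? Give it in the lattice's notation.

Iteration log — 5 steps:
  step 1. node 0  ⊔preds=1010  new=1110  old=0000  +wl: 
  step 2. node 1  ⊔preds=1110  new=1110  old=0000  +wl: 0
  step 3. node 2  ⊔preds=1110  new=1110  old=1010  +wl: 1
  step 4. node 0  ⊔preds=1110  new=1110  stable
  step 5. node 1  ⊔preds=1110  new=1110  stable

Least fixpoint reached:
  node 0: 1110
  node 1: 1110
  node 2: 1110

1110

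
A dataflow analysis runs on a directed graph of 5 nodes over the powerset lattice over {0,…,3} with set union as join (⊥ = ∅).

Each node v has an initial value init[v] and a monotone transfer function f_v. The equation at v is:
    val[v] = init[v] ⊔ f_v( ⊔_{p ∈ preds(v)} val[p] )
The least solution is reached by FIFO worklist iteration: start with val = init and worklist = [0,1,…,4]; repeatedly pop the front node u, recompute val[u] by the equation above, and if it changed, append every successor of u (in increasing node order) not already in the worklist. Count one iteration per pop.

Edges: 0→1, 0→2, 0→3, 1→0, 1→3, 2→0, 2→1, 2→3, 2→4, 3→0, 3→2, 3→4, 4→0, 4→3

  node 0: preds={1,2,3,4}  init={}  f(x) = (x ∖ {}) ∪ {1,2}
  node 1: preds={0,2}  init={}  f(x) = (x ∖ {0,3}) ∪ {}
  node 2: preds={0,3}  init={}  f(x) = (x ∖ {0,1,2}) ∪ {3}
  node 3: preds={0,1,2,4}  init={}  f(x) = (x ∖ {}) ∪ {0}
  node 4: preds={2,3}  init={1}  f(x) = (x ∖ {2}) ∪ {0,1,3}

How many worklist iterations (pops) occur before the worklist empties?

9

Iteration log — 9 steps:
  step 1. node 0  ⊔preds={1}  new={1,2}  old={}  +wl: 
  step 2. node 1  ⊔preds={1,2}  new={1,2}  old={}  +wl: 0
  step 3. node 2  ⊔preds={1,2}  new={3}  old={}  +wl: 1
  step 4. node 3  ⊔preds={1,2,3}  new={0,1,2,3}  old={}  +wl: 2
  step 5. node 4  ⊔preds={0,1,2,3}  new={0,1,3}  old={1}  +wl: 3
  step 6. node 0  ⊔preds={0,1,2,3}  new={0,1,2,3}  old={1,2}  +wl: 
  step 7. node 1  ⊔preds={0,1,2,3}  new={1,2}  stable
  step 8. node 2  ⊔preds={0,1,2,3}  new={3}  stable
  step 9. node 3  ⊔preds={0,1,2,3}  new={0,1,2,3}  stable

Least fixpoint reached:
  node 0: {0,1,2,3}
  node 1: {1,2}
  node 2: {3}
  node 3: {0,1,2,3}
  node 4: {0,1,3}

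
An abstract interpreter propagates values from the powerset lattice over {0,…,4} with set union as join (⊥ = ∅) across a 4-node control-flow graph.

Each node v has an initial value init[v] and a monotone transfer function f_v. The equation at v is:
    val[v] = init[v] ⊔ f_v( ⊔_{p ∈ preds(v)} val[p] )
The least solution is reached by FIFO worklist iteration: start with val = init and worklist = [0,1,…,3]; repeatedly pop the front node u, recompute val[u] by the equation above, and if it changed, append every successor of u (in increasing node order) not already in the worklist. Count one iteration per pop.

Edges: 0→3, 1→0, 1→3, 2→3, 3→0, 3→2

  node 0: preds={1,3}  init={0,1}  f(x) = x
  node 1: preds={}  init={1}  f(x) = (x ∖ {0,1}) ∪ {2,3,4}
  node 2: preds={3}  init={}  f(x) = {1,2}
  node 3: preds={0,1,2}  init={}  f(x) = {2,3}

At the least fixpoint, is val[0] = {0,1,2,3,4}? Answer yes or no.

Trace (7 dequeues):
  [1] u=0 | in {1} | out {0,1} | ==
  [2] u=1 | in {} | out {1,2,3,4} | prev {1} | push {0}
  [3] u=2 | in {} | out {1,2} | prev {} | push {}
  [4] u=3 | in {0,1,2,3,4} | out {2,3} | prev {} | push {2}
  [5] u=0 | in {1,2,3,4} | out {0,1,2,3,4} | prev {0,1} | push {3}
  [6] u=2 | in {2,3} | out {1,2} | ==
  [7] u=3 | in {0,1,2,3,4} | out {2,3} | ==

Converged values:
  [0] {0,1,2,3,4}
  [1] {1,2,3,4}
  [2] {1,2}
  [3] {2,3}

yes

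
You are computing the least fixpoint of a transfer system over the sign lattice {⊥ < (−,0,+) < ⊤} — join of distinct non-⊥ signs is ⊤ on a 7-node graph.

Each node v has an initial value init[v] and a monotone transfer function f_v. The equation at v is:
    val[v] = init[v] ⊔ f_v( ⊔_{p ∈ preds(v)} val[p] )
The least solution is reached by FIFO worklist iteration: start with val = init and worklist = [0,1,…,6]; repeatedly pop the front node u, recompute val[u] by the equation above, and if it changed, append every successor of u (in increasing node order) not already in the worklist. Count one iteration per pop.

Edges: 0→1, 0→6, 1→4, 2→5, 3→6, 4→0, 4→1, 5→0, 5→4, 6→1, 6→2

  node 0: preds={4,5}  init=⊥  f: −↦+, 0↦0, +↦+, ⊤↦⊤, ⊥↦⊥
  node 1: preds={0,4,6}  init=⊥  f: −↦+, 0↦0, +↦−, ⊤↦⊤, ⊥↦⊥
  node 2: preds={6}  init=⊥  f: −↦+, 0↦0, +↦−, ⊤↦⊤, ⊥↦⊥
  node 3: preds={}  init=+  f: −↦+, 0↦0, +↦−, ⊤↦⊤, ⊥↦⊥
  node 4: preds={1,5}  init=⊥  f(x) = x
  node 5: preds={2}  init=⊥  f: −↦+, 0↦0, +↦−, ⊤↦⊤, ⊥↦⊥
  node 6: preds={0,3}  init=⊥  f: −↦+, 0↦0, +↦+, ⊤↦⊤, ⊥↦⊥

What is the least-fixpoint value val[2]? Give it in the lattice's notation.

⊤

Iteration log — 21 steps:
  step 1. node 0  ⊔preds=⊥  new=⊥  stable
  step 2. node 1  ⊔preds=⊥  new=⊥  stable
  step 3. node 2  ⊔preds=⊥  new=⊥  stable
  step 4. node 3  ⊔preds=⊥  new=+  stable
  step 5. node 4  ⊔preds=⊥  new=⊥  stable
  step 6. node 5  ⊔preds=⊥  new=⊥  stable
  step 7. node 6  ⊔preds=+  new=+  old=⊥  +wl: 1,2
  step 8. node 1  ⊔preds=+  new=−  old=⊥  +wl: 4
  step 9. node 2  ⊔preds=+  new=−  old=⊥  +wl: 5
  step 10. node 4  ⊔preds=−  new=−  old=⊥  +wl: 0,1
  step 11. node 5  ⊔preds=−  new=+  old=⊥  +wl: 4
  step 12. node 0  ⊔preds=⊤  new=⊤  old=⊥  +wl: 6
  step 13. node 1  ⊔preds=⊤  new=⊤  old=−  +wl: 
  step 14. node 4  ⊔preds=⊤  new=⊤  old=−  +wl: 0,1
  step 15. node 6  ⊔preds=⊤  new=⊤  old=+  +wl: 2
  step 16. node 0  ⊔preds=⊤  new=⊤  stable
  step 17. node 1  ⊔preds=⊤  new=⊤  stable
  step 18. node 2  ⊔preds=⊤  new=⊤  old=−  +wl: 5
  step 19. node 5  ⊔preds=⊤  new=⊤  old=+  +wl: 0,4
  step 20. node 0  ⊔preds=⊤  new=⊤  stable
  step 21. node 4  ⊔preds=⊤  new=⊤  stable

Least fixpoint reached:
  node 0: ⊤
  node 1: ⊤
  node 2: ⊤
  node 3: +
  node 4: ⊤
  node 5: ⊤
  node 6: ⊤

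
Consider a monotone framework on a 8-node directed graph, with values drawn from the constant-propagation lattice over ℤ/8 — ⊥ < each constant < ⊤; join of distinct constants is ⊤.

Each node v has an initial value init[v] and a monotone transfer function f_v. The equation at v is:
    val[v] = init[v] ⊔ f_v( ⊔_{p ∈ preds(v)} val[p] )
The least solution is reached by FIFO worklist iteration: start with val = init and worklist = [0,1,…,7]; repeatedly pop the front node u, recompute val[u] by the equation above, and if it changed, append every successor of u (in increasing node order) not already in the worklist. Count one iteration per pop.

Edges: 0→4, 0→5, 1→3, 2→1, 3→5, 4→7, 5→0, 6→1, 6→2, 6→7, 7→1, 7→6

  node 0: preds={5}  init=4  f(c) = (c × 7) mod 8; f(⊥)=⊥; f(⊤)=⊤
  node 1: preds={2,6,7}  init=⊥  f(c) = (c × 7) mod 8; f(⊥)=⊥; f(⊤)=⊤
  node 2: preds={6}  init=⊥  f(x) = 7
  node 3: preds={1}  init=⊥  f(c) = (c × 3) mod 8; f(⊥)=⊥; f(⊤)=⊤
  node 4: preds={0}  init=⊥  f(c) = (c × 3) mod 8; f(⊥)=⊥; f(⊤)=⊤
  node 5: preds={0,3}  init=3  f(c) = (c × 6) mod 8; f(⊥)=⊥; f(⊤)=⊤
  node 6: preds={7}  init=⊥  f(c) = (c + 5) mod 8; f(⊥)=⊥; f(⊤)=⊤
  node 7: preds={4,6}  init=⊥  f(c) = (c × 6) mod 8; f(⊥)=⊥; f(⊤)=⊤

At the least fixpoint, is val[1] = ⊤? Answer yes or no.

Iteration log — 16 steps:
  step 1. node 0  ⊔preds=3  new=⊤  old=4  +wl: 
  step 2. node 1  ⊔preds=⊥  new=⊥  stable
  step 3. node 2  ⊔preds=⊥  new=7  old=⊥  +wl: 1
  step 4. node 3  ⊔preds=⊥  new=⊥  stable
  step 5. node 4  ⊔preds=⊤  new=⊤  old=⊥  +wl: 
  step 6. node 5  ⊔preds=⊤  new=⊤  old=3  +wl: 0
  step 7. node 6  ⊔preds=⊥  new=⊥  stable
  step 8. node 7  ⊔preds=⊤  new=⊤  old=⊥  +wl: 6
  step 9. node 1  ⊔preds=⊤  new=⊤  old=⊥  +wl: 3
  step 10. node 0  ⊔preds=⊤  new=⊤  stable
  step 11. node 6  ⊔preds=⊤  new=⊤  old=⊥  +wl: 1,2,7
  step 12. node 3  ⊔preds=⊤  new=⊤  old=⊥  +wl: 5
  step 13. node 1  ⊔preds=⊤  new=⊤  stable
  step 14. node 2  ⊔preds=⊤  new=7  stable
  step 15. node 7  ⊔preds=⊤  new=⊤  stable
  step 16. node 5  ⊔preds=⊤  new=⊤  stable

Least fixpoint reached:
  node 0: ⊤
  node 1: ⊤
  node 2: 7
  node 3: ⊤
  node 4: ⊤
  node 5: ⊤
  node 6: ⊤
  node 7: ⊤

yes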